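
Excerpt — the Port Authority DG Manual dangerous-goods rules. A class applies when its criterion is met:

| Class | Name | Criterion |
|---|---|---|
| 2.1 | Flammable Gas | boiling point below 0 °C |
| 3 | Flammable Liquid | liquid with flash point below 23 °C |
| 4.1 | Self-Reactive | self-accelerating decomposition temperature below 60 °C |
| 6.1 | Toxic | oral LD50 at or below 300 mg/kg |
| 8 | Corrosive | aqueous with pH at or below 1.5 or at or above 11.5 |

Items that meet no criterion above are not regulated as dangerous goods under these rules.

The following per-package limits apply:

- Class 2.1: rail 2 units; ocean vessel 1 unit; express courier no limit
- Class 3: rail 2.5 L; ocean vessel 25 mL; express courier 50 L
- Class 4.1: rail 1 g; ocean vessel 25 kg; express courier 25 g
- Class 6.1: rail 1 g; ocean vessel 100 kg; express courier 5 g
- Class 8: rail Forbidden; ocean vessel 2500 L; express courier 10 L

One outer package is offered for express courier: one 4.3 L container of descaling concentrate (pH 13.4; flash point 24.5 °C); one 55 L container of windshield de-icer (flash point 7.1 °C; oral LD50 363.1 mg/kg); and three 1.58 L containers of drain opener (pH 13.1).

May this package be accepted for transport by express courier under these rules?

No

With pH 13.4 (≥ 11.5), the descaling concentrate falls in Class 8.
Flash point 7.1 °C meets the Class 3 criterion (Flammable Liquid), so the windshield de-icer is Class 3.
With pH 13.1 (≥ 11.5), the drain opener falls in Class 8.
Total Class 8: 4.3 L + (three 1.58 L containers = 4.74 L) = 9.04 L.
That is within the Class 8 express courier limit of 10 L.
Class 3 quantity: 55 L.
55 L exceeds the express courier limit of 50 L for Class 3.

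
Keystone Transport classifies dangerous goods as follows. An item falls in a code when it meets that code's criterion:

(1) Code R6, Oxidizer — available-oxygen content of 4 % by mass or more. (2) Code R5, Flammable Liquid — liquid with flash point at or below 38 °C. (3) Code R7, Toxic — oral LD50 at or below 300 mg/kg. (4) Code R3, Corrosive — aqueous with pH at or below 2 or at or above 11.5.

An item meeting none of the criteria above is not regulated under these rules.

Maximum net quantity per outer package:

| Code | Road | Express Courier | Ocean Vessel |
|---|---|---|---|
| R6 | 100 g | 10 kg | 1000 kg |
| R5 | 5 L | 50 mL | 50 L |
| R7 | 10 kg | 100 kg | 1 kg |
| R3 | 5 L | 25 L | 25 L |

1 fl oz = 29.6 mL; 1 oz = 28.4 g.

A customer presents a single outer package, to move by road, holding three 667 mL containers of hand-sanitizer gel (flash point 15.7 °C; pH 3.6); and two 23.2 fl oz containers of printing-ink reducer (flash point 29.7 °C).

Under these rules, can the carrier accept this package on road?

Yes

Hand-sanitizer gel: flash point 15.7 °C ≤ 38 °C → Code R5 (Flammable Liquid).
Flash point 29.7 °C meets the Code R5 criterion (Flammable Liquid), so the printing-ink reducer is Code R5.
Total Code R5: (three 667 mL containers = 2.001 L) + (two 23.2 fl oz containers = 1373.44 mL) = 3374.44 mL.
3374.44 mL is within the road limit of 5 L for Code R5.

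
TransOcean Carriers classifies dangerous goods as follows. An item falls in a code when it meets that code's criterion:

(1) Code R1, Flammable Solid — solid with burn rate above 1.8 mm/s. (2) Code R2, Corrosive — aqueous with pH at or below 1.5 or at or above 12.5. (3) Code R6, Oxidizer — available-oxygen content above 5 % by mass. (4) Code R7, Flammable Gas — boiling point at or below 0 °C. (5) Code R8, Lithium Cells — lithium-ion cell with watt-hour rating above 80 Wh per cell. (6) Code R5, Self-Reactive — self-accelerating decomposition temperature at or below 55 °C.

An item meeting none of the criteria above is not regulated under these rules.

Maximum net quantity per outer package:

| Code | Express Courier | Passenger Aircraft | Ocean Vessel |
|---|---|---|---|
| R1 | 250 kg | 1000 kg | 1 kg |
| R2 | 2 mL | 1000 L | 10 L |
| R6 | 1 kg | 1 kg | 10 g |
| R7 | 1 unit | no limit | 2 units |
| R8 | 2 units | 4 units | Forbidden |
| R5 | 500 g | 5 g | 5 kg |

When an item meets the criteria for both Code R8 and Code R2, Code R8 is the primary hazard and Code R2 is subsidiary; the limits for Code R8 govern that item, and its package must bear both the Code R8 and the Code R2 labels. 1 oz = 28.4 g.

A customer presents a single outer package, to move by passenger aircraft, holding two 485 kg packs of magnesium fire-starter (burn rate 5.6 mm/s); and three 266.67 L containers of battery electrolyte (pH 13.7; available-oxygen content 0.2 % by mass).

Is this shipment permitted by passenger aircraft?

Yes

Magnesium fire-starter: burn rate 5.6 mm/s > 1.8 mm/s → Code R1 (Flammable Solid).
Battery electrolyte: pH 13.7 ≥ 12.5 → Code R2 (Corrosive).
Code R1 quantity: two 485 kg packs = 970 kg.
970 kg ≤ 1000 kg (passenger aircraft limit, Code R1) — within limit.
Code R2 quantity: three 266.67 L containers = 800.01 L.
800.01 L is within the passenger aircraft limit of 1000 L for Code R2.
Every hazard code is within its passenger aircraft limit and no segregation rule is violated.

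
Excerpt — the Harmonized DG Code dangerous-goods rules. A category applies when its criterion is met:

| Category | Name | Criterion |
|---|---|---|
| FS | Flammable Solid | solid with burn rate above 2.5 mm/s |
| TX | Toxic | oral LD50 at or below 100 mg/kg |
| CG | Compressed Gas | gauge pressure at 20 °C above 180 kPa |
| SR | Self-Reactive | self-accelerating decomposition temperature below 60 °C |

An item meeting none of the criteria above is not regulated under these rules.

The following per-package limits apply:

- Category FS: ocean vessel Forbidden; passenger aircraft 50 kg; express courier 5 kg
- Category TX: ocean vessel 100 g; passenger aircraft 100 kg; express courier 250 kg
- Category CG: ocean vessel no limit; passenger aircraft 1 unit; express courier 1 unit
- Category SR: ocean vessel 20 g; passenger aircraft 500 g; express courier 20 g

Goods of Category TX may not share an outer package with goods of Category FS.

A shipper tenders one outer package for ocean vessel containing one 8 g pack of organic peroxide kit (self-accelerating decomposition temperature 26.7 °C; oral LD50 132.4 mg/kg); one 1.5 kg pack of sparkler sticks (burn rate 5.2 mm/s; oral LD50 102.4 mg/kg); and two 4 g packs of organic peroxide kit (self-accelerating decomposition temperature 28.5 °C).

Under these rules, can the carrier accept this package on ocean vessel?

No

Organic peroxide kit: self-accelerating decomposition temperature 26.7 °C < 60 °C → Category SR (Self-Reactive).
With burn rate 5.2 mm/s (> 2.5 mm/s), the sparkler sticks fall in Category FS.
Self-accelerating decomposition temperature 28.5 °C meets the Category SR criterion (Self-Reactive), so the organic peroxide kit is Category SR.
Total Category SR: 8 g + (two 4 g packs = 8 g) = 16 g.
That is within the Category SR ocean vessel limit of 20 g.
Category FS quantity: 1.5 kg.
Category FS is Forbidden by ocean vessel.
The segregation rule (Category TX with Category FS) does not apply to Category SR with Category FS.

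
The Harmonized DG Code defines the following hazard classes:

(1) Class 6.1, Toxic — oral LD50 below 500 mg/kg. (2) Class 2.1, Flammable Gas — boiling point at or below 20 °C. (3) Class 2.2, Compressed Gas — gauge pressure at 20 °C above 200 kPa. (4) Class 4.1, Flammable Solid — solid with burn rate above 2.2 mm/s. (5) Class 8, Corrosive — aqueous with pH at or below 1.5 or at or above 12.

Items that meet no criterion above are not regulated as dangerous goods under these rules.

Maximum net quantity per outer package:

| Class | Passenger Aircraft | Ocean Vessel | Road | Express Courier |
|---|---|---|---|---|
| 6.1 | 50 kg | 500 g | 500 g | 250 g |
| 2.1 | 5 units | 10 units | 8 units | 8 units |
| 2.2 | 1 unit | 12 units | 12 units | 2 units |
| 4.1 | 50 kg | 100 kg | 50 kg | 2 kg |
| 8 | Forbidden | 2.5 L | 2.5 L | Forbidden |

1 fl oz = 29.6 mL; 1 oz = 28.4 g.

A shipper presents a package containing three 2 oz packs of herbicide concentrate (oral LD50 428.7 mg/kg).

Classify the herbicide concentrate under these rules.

The herbicide concentrate has oral LD50 428.7 mg/kg, which is < 500 mg/kg, so it is Class 6.1 (Toxic).

Class 6.1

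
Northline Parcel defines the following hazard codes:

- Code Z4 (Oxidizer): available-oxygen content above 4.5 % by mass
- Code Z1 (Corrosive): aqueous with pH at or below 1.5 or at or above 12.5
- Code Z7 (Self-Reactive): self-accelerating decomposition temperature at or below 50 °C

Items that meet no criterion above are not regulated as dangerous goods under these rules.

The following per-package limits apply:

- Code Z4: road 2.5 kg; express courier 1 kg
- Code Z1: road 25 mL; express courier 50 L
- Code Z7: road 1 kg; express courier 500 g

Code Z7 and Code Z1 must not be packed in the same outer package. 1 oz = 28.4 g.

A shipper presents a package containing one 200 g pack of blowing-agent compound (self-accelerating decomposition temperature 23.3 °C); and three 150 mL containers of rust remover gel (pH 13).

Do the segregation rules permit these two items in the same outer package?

No

Self-accelerating decomposition temperature 23.3 °C meets the Code Z7 criterion (Self-Reactive), so the blowing-agent compound is Code Z7.
The rust remover gel has pH 13, which is ≥ 12.5, so it is Code Z1 (Corrosive).
Code Z7 and Code Z1 may not share an outer package.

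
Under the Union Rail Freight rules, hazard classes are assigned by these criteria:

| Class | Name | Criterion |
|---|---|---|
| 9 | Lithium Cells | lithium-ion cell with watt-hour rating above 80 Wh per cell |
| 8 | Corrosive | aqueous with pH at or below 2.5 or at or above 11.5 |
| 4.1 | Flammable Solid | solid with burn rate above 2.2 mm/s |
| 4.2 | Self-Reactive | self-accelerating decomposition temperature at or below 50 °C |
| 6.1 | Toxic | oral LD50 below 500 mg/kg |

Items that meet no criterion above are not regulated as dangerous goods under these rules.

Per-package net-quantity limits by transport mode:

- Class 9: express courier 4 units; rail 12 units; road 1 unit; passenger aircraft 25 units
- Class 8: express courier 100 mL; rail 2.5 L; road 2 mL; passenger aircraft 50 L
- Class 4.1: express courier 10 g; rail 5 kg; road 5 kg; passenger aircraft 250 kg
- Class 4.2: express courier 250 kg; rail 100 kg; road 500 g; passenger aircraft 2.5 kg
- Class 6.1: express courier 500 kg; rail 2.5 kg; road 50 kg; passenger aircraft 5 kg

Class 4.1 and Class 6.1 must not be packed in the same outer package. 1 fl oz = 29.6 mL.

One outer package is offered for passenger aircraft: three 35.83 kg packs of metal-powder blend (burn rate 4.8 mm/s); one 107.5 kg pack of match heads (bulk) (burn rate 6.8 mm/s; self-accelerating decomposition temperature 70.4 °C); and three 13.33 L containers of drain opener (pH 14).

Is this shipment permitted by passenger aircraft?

With burn rate 4.8 mm/s (> 2.2 mm/s), the metal-powder blend falls in Class 4.1.
The match heads (bulk) have burn rate 6.8 mm/s, which is > 2.2 mm/s, so they are Class 4.1 (Flammable Solid).
Drain opener: pH 14 ≥ 11.5 → Class 8 (Corrosive).
Class 4.1 net quantity: (three 35.83 kg packs = 107.49 kg) + 107.5 kg = 214.99 kg.
That is within the Class 4.1 passenger aircraft limit of 250 kg.
Class 8 quantity: three 13.33 L containers = 39.99 L.
39.99 L ≤ 50 L (passenger aircraft limit, Class 8) — within limit.
The segregation rule (Class 4.1 with Class 6.1) does not apply to Class 4.1 with Class 8.
Every hazard class is within its passenger aircraft limit and no segregation rule is violated.

Yes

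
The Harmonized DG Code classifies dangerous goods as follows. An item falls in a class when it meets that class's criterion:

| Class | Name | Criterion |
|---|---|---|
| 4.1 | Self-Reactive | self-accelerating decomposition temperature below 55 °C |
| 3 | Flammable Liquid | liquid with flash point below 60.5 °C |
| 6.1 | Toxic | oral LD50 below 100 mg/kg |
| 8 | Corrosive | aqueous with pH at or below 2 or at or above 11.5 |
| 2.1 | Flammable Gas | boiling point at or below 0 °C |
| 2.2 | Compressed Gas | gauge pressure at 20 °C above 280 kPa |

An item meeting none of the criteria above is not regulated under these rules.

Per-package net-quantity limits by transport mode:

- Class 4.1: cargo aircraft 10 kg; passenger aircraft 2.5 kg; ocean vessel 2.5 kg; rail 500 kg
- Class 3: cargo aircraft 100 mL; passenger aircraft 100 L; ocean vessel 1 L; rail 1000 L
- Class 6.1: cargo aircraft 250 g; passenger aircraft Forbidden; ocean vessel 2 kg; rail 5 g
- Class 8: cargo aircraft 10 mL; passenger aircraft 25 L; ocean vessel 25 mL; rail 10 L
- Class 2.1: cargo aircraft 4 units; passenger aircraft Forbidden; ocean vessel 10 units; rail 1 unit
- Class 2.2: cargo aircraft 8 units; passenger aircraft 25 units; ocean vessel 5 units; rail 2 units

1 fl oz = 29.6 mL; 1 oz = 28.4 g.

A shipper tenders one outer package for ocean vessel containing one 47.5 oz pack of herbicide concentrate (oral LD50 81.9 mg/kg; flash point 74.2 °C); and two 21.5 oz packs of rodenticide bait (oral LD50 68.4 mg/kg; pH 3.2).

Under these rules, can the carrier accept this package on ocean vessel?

Oral LD50 81.9 mg/kg meets the Class 6.1 criterion (Toxic), so the herbicide concentrate is Class 6.1.
With oral LD50 68.4 mg/kg (< 100 mg/kg), the rodenticide bait falls in Class 6.1.
Total Class 6.1: (one 47.5 oz pack = 1.349 kg) + (two 21.5 oz packs = 1221.2 g) = 2570.2 g.
2570.2 g exceeds the ocean vessel limit of 2 kg for Class 6.1.

No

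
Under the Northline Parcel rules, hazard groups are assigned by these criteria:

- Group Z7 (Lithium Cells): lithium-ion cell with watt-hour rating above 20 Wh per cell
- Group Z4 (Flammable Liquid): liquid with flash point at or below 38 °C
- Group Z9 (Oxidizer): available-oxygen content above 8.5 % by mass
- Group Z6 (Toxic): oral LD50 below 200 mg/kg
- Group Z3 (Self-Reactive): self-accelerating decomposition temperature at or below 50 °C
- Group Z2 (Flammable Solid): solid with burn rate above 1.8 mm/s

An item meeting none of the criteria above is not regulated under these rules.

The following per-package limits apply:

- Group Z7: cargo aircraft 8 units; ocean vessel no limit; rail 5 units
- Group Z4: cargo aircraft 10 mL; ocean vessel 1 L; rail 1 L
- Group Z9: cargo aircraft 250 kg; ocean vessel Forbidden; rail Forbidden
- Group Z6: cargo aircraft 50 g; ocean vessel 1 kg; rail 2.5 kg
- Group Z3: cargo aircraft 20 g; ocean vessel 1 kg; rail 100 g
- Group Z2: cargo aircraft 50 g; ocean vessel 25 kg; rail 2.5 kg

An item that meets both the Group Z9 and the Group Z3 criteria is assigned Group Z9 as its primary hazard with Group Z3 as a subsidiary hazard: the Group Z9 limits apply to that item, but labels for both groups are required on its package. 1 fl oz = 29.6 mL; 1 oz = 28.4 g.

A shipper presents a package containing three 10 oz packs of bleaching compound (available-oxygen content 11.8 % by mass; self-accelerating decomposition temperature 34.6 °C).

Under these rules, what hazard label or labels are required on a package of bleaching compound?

Group Z3 and Z9

The bleaching compound has available-oxygen content 11.8 % by mass, which is > 8.5 % by mass, so it is Group Z9 (Oxidizer).
Self-accelerating decomposition temperature 34.6 °C meets the Group Z3 criterion (Self-Reactive), so the bleaching compound is Group Z3.
By the precedence rule Group Z9 is primary and Group Z3 is subsidiary, and that rule requires both labels on the package.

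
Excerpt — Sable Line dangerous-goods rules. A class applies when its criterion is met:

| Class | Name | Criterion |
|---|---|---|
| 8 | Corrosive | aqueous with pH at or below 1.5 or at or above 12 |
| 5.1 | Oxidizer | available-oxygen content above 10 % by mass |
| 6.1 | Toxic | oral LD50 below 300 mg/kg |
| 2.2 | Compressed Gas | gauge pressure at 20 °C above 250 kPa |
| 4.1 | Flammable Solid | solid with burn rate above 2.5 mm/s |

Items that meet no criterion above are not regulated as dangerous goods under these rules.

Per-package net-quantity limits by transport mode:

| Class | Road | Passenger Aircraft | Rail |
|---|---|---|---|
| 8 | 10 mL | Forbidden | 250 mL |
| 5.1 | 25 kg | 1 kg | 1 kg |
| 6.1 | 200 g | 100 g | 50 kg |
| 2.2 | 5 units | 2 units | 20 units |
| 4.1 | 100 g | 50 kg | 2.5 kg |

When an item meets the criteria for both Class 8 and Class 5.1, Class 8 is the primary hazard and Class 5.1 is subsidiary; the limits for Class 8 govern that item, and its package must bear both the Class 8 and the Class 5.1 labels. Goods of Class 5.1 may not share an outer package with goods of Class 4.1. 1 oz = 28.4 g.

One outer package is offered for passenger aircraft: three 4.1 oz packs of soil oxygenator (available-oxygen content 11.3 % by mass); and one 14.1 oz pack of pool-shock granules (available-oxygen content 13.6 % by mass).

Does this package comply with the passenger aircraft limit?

Yes

With available-oxygen content 11.3 % by mass (> 10 % by mass), the soil oxygenator falls in Class 5.1.
Available-oxygen content 13.6 % by mass meets the Class 5.1 criterion (Oxidizer), so the pool-shock granules are Class 5.1.
Total Class 5.1: (three 4.1 oz packs = 349.32 g) + (one 14.1 oz pack = 400.44 g) = 749.76 g.
749.76 g ≤ 1 kg (passenger aircraft limit, Class 5.1) — within limit.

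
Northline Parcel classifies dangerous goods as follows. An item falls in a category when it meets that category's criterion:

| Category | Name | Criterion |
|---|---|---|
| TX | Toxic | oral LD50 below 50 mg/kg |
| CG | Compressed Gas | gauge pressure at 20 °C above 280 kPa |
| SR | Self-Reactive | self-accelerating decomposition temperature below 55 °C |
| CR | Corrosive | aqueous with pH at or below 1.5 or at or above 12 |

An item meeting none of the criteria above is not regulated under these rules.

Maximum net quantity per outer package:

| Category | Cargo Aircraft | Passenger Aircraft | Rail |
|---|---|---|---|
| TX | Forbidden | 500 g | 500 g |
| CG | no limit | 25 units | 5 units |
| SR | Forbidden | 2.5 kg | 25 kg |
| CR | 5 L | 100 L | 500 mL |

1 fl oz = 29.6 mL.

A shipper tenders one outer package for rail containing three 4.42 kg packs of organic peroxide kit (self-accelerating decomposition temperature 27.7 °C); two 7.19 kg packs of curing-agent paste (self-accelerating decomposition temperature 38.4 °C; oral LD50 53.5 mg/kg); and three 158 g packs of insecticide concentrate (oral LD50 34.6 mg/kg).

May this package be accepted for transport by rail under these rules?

No

The organic peroxide kit has self-accelerating decomposition temperature 27.7 °C, which is < 55 °C, so it is Category SR (Self-Reactive).
The curing-agent paste has self-accelerating decomposition temperature 38.4 °C, which is < 55 °C, so it is Category SR (Self-Reactive).
Oral LD50 34.6 mg/kg meets the Category TX criterion (Toxic), so the insecticide concentrate is Category TX.
Category SR net quantity: (three 4.42 kg packs = 13.26 kg) + (two 7.19 kg packs = 14.38 kg) = 27.64 kg.
27.64 kg exceeds the rail limit of 25 kg for Category SR.
Category TX quantity: three 158 g packs = 474 g.
That is within the Category TX rail limit of 500 g.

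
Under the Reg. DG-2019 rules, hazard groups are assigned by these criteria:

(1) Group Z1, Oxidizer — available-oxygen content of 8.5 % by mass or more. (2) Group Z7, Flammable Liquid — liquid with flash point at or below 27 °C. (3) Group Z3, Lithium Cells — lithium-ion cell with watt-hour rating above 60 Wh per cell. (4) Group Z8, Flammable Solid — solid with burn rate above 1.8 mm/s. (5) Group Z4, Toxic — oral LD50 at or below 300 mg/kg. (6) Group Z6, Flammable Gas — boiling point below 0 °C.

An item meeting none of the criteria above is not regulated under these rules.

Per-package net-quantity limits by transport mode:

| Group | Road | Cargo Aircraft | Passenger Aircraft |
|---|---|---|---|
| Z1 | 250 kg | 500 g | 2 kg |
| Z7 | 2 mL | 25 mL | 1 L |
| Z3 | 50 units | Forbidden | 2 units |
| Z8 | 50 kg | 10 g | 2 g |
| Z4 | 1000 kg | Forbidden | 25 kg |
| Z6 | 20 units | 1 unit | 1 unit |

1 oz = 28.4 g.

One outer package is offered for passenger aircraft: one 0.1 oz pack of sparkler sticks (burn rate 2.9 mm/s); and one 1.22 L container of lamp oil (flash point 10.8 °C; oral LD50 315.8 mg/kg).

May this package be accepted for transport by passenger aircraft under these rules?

The sparkler sticks have burn rate 2.9 mm/s, which is > 1.8 mm/s, so they are Group Z8 (Flammable Solid).
Flash point 10.8 °C meets the Group Z7 criterion (Flammable Liquid), so the lamp oil is Group Z7.
Group Z7 quantity: 1.22 L.
1.22 L exceeds the passenger aircraft limit of 1 L for Group Z7.
Group Z8 quantity: one 0.1 oz pack = 2.84 g.
That exceeds the Group Z8 passenger aircraft limit of 2 g.

No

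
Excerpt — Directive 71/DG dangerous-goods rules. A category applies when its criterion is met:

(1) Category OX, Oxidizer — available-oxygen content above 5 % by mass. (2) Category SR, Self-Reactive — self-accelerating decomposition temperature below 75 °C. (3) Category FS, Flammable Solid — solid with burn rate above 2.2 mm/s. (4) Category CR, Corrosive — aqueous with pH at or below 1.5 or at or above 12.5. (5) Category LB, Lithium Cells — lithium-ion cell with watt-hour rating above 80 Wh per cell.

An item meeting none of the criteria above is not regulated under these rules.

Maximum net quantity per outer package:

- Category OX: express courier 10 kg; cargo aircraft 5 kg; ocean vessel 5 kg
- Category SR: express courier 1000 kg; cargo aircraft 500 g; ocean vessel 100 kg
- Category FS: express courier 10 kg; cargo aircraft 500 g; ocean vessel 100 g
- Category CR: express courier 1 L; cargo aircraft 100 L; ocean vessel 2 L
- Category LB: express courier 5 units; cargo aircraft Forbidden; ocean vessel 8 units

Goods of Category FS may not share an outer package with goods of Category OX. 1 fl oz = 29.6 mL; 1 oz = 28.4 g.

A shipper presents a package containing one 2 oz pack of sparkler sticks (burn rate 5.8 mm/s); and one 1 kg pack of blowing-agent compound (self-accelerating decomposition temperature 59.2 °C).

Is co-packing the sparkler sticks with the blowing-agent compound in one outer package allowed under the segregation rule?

Yes

Sparkler sticks: burn rate 5.8 mm/s > 2.2 mm/s → Category FS (Flammable Solid).
Self-accelerating decomposition temperature 59.2 °C meets the Category SR criterion (Self-Reactive), so the blowing-agent compound is Category SR.
No segregation rule bars Category FS with Category SR.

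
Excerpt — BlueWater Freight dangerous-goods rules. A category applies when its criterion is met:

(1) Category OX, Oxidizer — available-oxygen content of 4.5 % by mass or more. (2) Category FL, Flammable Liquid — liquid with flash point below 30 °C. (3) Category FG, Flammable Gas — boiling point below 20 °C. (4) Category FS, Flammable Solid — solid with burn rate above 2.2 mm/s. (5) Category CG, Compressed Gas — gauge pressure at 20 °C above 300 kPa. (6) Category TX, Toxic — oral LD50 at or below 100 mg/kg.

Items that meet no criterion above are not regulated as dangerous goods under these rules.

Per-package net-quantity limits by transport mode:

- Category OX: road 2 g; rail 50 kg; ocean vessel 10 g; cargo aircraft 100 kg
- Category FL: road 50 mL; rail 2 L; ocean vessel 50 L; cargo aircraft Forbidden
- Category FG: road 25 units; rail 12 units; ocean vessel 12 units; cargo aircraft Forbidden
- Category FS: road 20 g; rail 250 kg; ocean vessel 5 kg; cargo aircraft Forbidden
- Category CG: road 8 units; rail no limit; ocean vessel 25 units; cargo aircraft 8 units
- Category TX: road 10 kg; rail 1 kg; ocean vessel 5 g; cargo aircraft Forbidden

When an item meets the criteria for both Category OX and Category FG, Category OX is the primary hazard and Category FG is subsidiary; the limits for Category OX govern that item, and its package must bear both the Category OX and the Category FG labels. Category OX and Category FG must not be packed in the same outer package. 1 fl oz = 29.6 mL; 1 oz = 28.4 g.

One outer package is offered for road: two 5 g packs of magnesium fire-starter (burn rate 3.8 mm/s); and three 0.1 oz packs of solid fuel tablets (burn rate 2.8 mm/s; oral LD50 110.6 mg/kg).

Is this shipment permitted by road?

Yes

With burn rate 3.8 mm/s (> 2.2 mm/s), the magnesium fire-starter falls in Category FS.
Solid fuel tablets: burn rate 2.8 mm/s > 2.2 mm/s → Category FS (Flammable Solid).
Category FS net quantity: (two 5 g packs = 10 g) + (three 0.1 oz packs = 8.52 g) = 18.52 g.
That is within the Category FS road limit of 20 g.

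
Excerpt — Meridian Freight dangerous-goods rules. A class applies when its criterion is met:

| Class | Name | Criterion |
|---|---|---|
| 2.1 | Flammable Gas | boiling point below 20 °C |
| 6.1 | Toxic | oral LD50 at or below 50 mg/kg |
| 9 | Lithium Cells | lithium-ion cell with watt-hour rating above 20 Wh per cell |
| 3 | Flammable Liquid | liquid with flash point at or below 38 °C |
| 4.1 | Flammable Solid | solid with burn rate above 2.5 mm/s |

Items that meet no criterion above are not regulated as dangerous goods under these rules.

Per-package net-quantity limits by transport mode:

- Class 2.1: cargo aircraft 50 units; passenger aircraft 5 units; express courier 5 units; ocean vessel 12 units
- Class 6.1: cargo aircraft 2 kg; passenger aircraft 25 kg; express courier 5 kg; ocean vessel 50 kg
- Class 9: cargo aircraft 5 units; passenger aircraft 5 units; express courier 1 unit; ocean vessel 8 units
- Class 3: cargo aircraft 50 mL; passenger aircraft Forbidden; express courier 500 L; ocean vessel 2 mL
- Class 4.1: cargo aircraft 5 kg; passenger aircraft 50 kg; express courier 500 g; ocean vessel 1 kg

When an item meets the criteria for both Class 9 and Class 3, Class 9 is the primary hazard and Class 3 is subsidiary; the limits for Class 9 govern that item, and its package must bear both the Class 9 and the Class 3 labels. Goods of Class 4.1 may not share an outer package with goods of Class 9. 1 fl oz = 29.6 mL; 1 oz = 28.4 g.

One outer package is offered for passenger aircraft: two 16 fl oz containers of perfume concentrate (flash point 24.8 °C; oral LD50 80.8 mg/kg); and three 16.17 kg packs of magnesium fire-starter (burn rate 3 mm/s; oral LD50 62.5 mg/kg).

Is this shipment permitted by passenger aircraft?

No

The perfume concentrate has flash point 24.8 °C, which is ≤ 38 °C, so it is Class 3 (Flammable Liquid).
Magnesium fire-starter: burn rate 3 mm/s > 2.5 mm/s → Class 4.1 (Flammable Solid).
Class 3 quantity: two 16 fl oz containers = 947.2 mL.
Class 3 is Forbidden by passenger aircraft.
Class 4.1 quantity: three 16.17 kg packs = 48.51 kg.
48.51 kg is within the passenger aircraft limit of 50 kg for Class 4.1.
The segregation rule (Class 4.1 with Class 9) does not apply to Class 3 with Class 4.1.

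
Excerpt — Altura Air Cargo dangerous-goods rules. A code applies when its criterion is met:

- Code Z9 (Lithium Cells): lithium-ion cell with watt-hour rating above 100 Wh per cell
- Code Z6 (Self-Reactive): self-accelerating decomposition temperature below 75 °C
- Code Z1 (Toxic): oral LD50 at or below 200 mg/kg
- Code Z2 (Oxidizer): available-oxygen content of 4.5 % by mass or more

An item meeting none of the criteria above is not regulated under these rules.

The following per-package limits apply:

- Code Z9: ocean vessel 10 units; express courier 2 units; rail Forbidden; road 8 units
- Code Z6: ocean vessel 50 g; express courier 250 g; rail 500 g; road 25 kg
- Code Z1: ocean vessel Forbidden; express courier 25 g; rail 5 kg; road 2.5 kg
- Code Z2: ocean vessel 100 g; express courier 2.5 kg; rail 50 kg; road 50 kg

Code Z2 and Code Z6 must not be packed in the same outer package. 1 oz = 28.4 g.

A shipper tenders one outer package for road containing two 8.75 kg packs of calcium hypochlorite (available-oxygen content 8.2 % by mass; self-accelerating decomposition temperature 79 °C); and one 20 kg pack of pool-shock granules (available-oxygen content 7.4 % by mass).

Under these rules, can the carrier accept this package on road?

The calcium hypochlorite has available-oxygen content 8.2 % by mass, which is ≥ 4.5 % by mass, so it is Code Z2 (Oxidizer).
Pool-shock granules: available-oxygen content 7.4 % by mass ≥ 4.5 % by mass → Code Z2 (Oxidizer).
Code Z2 net quantity: (two 8.75 kg packs = 17.5 kg) + 20 kg = 37.5 kg.
37.5 kg is within the road limit of 50 kg for Code Z2.

Yes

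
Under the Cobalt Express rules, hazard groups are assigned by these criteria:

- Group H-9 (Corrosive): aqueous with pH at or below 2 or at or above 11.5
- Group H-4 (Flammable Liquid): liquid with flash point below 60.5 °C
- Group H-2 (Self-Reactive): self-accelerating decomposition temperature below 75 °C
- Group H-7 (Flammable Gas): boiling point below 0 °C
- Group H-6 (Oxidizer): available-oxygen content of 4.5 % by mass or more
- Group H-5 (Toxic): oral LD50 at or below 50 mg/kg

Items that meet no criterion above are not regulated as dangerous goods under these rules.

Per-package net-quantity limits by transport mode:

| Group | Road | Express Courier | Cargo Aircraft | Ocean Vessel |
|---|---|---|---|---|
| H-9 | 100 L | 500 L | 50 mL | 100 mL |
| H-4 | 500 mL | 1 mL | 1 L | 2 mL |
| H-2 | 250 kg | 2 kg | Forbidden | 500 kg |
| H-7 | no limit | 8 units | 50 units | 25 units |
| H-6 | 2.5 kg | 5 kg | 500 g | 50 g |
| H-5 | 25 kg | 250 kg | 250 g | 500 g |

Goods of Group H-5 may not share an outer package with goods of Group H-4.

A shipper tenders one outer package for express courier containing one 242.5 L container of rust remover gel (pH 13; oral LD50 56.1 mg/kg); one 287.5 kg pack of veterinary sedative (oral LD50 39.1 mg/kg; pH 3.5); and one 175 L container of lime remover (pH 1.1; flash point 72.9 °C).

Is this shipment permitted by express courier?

Rust remover gel: pH 13 ≥ 11.5 → Group H-9 (Corrosive).
Veterinary sedative: oral LD50 39.1 mg/kg ≤ 50 mg/kg → Group H-5 (Toxic).
Lime remover: pH 1.1 ≤ 2 → Group H-9 (Corrosive).
Total Group H-9: 242.5 L + 175 L = 417.5 L.
417.5 L is within the express courier limit of 500 L for Group H-9.
Group H-5 quantity: 287.5 kg.
That exceeds the Group H-5 express courier limit of 250 kg.
The segregation rule (Group H-5 with Group H-4) does not apply to Group H-9 with Group H-5.

No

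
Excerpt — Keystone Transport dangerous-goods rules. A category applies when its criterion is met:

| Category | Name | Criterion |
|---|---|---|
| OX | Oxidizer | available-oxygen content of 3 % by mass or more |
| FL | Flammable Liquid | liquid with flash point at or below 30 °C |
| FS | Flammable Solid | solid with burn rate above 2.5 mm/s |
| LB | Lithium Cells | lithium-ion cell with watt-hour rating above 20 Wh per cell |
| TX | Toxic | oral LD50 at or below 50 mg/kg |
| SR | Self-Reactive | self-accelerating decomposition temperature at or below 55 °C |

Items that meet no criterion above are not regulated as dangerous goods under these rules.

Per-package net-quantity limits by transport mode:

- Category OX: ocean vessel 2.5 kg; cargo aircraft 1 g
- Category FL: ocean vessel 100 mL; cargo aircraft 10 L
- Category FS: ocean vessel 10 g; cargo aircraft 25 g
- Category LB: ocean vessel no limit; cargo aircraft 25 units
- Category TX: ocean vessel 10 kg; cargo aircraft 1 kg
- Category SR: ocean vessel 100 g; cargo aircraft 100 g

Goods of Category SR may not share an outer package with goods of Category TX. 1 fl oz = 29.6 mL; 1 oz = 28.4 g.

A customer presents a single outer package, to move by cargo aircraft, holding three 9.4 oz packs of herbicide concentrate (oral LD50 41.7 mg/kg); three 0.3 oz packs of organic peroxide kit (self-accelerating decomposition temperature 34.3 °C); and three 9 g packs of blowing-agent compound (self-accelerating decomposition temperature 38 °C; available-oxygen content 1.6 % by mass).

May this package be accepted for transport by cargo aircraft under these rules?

No

Oral LD50 41.7 mg/kg meets the Category TX criterion (Toxic), so the herbicide concentrate is Category TX.
Self-accelerating decomposition temperature 34.3 °C meets the Category SR criterion (Self-Reactive), so the organic peroxide kit is Category SR.
The blowing-agent compound has self-accelerating decomposition temperature 38 °C, which is ≤ 55 °C, so it is Category SR (Self-Reactive).
Total Category SR: (three 0.3 oz packs = 25.56 g) + (three 9 g packs = 27 g) = 52.56 g.
52.56 g is within the cargo aircraft limit of 100 g for Category SR.
Category TX quantity: three 9.4 oz packs = 800.88 g.
That is within the Category TX cargo aircraft limit of 1 kg.
Category SR and Category TX may not share an outer package.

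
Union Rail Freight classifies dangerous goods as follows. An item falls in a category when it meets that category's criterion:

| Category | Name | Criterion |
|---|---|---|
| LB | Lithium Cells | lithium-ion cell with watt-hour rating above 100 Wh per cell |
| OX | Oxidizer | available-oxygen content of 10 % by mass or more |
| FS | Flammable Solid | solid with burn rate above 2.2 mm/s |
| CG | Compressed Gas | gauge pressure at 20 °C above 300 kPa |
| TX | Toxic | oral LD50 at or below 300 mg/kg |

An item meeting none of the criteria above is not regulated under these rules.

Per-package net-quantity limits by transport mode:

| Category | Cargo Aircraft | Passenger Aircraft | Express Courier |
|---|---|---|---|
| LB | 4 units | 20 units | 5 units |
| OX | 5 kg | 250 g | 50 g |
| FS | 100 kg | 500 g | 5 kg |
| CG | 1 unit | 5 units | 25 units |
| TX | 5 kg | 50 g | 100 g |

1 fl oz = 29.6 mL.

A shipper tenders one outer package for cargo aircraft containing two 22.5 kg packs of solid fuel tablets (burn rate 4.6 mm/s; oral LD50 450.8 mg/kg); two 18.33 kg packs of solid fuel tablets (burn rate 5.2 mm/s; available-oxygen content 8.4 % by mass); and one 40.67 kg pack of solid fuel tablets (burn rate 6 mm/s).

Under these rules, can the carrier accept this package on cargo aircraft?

No

Burn rate 4.6 mm/s meets the Category FS criterion (Flammable Solid), so the solid fuel tablets are Category FS.
Solid fuel tablets: burn rate 5.2 mm/s > 2.2 mm/s → Category FS (Flammable Solid).
With burn rate 6 mm/s (> 2.2 mm/s), the solid fuel tablets fall in Category FS.
Total Category FS: (two 22.5 kg packs = 45 kg) + (two 18.33 kg packs = 36.66 kg) + 40.67 kg = 122.33 kg.
122.33 kg > 100 kg (cargo aircraft limit, Category FS) — over the limit.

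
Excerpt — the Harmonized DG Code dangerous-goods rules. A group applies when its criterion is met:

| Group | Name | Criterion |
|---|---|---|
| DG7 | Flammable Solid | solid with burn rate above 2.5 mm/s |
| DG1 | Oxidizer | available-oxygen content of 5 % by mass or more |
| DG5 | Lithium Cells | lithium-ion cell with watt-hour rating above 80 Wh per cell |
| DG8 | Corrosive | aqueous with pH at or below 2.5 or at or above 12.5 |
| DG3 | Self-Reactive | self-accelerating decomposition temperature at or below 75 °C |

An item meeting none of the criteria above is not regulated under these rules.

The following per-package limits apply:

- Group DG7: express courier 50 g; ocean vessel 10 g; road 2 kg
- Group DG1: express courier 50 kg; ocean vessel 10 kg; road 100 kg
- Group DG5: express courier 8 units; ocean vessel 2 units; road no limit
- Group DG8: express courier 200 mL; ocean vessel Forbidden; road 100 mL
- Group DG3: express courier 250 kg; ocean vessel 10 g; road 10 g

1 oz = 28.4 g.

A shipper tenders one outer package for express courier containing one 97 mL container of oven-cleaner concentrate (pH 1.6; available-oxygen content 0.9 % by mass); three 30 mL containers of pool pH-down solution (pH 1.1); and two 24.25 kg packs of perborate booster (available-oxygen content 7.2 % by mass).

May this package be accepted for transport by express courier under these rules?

pH 1.6 meets the Group DG8 criterion (Corrosive), so the oven-cleaner concentrate is Group DG8.
The pool pH-down solution has pH 1.1, which is ≤ 2.5, so it is Group DG8 (Corrosive).
Perborate booster: available-oxygen content 7.2 % by mass ≥ 5 % by mass → Group DG1 (Oxidizer).
Total Group DG8: 97 mL + (three 30 mL containers = 90 mL) = 187 mL.
That is within the Group DG8 express courier limit of 200 mL.
Group DG1 quantity: two 24.25 kg packs = 48.5 kg.
That is within the Group DG1 express courier limit of 50 kg.
Every hazard group is within its express courier limit and no segregation rule is violated.

Yes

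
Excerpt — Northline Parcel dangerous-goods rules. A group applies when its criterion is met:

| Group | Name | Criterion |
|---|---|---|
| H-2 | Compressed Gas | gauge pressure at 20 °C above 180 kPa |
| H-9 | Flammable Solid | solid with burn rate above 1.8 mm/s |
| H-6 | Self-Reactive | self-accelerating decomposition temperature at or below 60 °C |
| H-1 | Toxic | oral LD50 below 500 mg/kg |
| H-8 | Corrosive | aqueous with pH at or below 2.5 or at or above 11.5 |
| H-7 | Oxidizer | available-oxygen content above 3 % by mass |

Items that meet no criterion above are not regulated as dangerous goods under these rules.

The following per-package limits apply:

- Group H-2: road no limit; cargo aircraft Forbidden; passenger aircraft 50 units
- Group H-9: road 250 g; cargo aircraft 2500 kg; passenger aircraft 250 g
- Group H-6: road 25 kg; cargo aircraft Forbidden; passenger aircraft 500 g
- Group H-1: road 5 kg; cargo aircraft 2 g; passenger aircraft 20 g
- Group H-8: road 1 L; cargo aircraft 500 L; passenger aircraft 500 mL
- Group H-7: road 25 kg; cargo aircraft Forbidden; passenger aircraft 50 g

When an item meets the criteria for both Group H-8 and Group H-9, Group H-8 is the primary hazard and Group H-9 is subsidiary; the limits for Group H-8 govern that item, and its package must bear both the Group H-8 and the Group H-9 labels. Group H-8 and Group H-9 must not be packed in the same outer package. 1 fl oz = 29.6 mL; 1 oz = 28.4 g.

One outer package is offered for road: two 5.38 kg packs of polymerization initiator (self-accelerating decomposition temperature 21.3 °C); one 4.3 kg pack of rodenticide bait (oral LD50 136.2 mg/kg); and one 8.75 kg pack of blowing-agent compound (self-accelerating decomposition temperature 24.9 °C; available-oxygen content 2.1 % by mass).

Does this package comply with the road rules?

The polymerization initiator has self-accelerating decomposition temperature 21.3 °C, which is ≤ 60 °C, so it is Group H-6 (Self-Reactive).
Rodenticide bait: oral LD50 136.2 mg/kg < 500 mg/kg → Group H-1 (Toxic).
The blowing-agent compound has self-accelerating decomposition temperature 24.9 °C, which is ≤ 60 °C, so it is Group H-6 (Self-Reactive).
Total Group H-6: (two 5.38 kg packs = 10.76 kg) + 8.75 kg = 19.51 kg.
That is within the Group H-6 road limit of 25 kg.
Group H-1 quantity: 4.3 kg.
That is within the Group H-1 road limit of 5 kg.
The segregation rule (Group H-8 with Group H-9) does not apply to Group H-6 with Group H-1.
Every hazard group is within its road limit and no segregation rule is violated.

Yes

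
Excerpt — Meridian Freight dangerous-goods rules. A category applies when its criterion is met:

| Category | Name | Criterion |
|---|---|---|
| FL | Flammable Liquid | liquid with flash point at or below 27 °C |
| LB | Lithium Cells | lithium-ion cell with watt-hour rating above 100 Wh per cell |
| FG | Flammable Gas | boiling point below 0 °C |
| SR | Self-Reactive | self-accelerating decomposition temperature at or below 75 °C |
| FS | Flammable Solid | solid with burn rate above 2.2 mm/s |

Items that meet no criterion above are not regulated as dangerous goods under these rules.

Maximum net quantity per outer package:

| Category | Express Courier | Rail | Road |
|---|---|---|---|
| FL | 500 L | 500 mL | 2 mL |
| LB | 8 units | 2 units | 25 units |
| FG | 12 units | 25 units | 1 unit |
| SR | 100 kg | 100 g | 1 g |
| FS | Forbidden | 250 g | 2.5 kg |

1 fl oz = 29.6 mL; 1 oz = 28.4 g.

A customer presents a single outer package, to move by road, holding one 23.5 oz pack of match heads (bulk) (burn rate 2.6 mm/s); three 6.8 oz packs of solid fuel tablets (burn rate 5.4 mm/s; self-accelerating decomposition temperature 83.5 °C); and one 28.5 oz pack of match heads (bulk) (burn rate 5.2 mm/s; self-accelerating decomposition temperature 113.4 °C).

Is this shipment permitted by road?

Match heads (bulk): burn rate 2.6 mm/s > 2.2 mm/s → Category FS (Flammable Solid).
The solid fuel tablets have burn rate 5.4 mm/s, which is > 2.2 mm/s, so they are Category FS (Flammable Solid).
Match heads (bulk): burn rate 5.2 mm/s > 2.2 mm/s → Category FS (Flammable Solid).
Total Category FS: (one 23.5 oz pack = 667.4 g) + (three 6.8 oz packs = 579.36 g) + (one 28.5 oz pack = 809.4 g) = 2056.16 g.
That is within the Category FS road limit of 2.5 kg.

Yes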